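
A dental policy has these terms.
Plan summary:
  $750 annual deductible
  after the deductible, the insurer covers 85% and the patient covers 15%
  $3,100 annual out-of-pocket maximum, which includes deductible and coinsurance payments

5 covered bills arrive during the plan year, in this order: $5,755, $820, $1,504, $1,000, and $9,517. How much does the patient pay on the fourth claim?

$150

Bill 1, $5,755: $750 finishes the deductible; $5,005 goes to coinsurance; 15% of $5,005 = $750.75. Patient pays $1,500.75; OOP now $1,500.75.
Bill 2, $820: 15% coinsurance on $820 = $123. Patient pays $123; OOP now $1,623.75.
Bill 3, $1,504: deductible met; 15% of $1,504 = $225.60. Cost to patient: $225.60. OOP to date $1,849.35.
Bill 4, $1,000: deductible already satisfied, so patient's share is 15% × $1,000 = $150. Patient pays $150; OOP now $1,999.35.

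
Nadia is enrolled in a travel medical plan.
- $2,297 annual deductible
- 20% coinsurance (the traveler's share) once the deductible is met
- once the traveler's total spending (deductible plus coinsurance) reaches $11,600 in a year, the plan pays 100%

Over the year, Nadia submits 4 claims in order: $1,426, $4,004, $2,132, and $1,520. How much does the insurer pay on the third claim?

$1,705.60

Claim 1 ($1,426): all of it applies to the deductible. Cost to traveler: $1,426. OOP to date $1,426. Plan pays $1,426 − $1,426 = $0.
Claim 2 ($4,004): deductible takes $871, $3,133 remains; coinsurance $3,133 × 20% = $626.60. Traveler pays $1,497.60; OOP now $2,923.60. Insurer: $4,004 − $1,497.60 = $2,506.40.
Claim 3 ($2,132): deductible met; 20% of $2,132 = $426.40. Traveler pays $426.40; OOP now $3,350. Insurer: $2,132 − $426.40 = $1,705.60.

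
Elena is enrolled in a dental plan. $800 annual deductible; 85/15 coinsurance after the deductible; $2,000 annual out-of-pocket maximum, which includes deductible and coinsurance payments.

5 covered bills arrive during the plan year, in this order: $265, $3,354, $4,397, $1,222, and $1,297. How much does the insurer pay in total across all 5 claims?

#1 ($265): entire amount goes to the deductible. Patient pays $265; OOP now $265. Insurer: $265 − $265 = $0.
#2 ($3,354): deductible takes $535, $2,819 remains; coinsurance $2,819 × 15% = $422.85. Cost to patient: $957.85. OOP to date $1,222.85. Insurer: $3,354 − $957.85 = $2,396.15.
#3 ($4,397): 15% coinsurance on $4,397 = $659.55. Cost to patient: $659.55. OOP to date $1,882.40. Insurer: $4,397 − $659.55 = $3,737.45.
#4 ($1,222): deductible met; 15% of $1,222 = $183.30. That would push OOP to $2,065.70, over the $2,000 cap, so patient pays $2,000 − $1,882.40 = $117.60. Insurer: $1,222 − $117.60 = $1,104.40.
#5 ($1,297): deductible already satisfied, so patient's share is 15% × $1,297 = $194.55. OOP would hit $2,194.55 > $2,000, so the cap limits the patient to $2,000 − $2,000 = $0. Plan pays $1,297 − $0 = $1,297.
Insurer total: $0 + $2,396.15 + $3,737.45 + $1,104.40 + $1,297 = $8,535.

$8,535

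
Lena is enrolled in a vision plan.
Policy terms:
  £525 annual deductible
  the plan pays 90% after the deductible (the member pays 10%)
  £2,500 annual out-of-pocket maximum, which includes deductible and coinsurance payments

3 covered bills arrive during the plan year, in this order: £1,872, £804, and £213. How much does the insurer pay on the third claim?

£191.70

Bill 1, £1,872: deductible takes £525, £1,347 remains; 10% of £1,347 = £134.70. Cost to member: £659.70. OOP to date £659.70. Plan pays £1,872 − £659.70 = £1,212.30.
Bill 2, £804: deductible met; 10% of £804 = £80.40. Member owes £80.40 (running OOP £740.10). Plan pays £804 − £80.40 = £723.60.
Bill 3, £213: deductible met; 10% of £213 = £21.30. Cost to member: £21.30. OOP to date £761.40. Insurer: £213 − £21.30 = £191.70.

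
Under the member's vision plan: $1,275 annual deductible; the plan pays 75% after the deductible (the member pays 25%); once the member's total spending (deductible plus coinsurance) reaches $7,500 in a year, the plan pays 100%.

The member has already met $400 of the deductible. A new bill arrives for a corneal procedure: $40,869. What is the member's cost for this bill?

$400 of the $1,275 deductible is already met, leaving $875.
That leaves $40,869 − $875 = $39,994 for coinsurance.
25% of $39,994 = $9,998.50 falls to the member.
Member responsibility before any cap: $875 + $9,998.50 = $10,873.50.
Adding $10,873.50 to the $400 already spent would give $11,273.50, which exceeds the $7,500 cap; the member pays just $7,500 − $400 = $7,100.

$7,100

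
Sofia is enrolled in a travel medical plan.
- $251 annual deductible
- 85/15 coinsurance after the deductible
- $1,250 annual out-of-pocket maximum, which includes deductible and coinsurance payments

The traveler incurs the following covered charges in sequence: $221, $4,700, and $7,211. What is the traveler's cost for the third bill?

$298.50

Claim 1 — $221: fully absorbed by the deductible. Traveler owes $221 (running OOP $221).
Claim 2 — $4,700: $30 finishes the deductible; $4,670 goes to coinsurance; coinsurance $4,670 × 15% = $700.50. Cost to traveler: $730.50. OOP to date $951.50.
Claim 3 — $7,211: deductible already satisfied, so traveler's share is 15% × $7,211 = $1,081.65. Adding that to $951.50 gives $2,033.15, past the $1,250 cap; traveler pays only $1,250 − $951.50 = $298.50.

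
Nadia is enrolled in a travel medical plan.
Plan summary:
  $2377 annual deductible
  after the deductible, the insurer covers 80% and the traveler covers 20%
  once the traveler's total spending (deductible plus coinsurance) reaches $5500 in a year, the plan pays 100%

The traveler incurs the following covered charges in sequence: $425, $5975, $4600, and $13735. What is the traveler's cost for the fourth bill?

$1398.40

Claim 1 ($425): all of it applies to the deductible. Traveler owes $425 (running OOP $425).
Claim 2 ($5975): deductible takes $1952, $4023 remains; 20% of $4023 = $804.60. Traveler owes $2756.60 (running OOP $3181.60).
Claim 3 ($4600): 20% coinsurance on $4600 = $920. Cost to traveler: $920. OOP to date $4101.60.
Claim 4 ($13735): 20% coinsurance on $13735 = $2747. That would push OOP to $6848.60, over the $5500 cap, so traveler pays $5500 − $4101.60 = $1398.40.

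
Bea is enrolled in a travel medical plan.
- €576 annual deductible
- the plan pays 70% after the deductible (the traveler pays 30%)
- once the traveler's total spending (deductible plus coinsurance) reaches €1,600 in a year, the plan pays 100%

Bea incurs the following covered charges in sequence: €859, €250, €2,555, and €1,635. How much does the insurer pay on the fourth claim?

€1,537.40

#1 (€859): €576 to deductible, leaving €283; coinsurance €283 × 30% = €84.90. Traveler owes €660.90 (running OOP €660.90). Insurer: €859 − €660.90 = €198.10.
#2 (€250): deductible met; 30% of €250 = €75. Traveler pays €75; OOP now €735.90. Plan pays €250 − €75 = €175.
#3 (€2,555): deductible already satisfied, so traveler's share is 30% × €2,555 = €766.50. Traveler pays €766.50; OOP now €1,502.40. Plan pays €2,555 − €766.50 = €1,788.50.
#4 (€1,635): deductible already satisfied, so traveler's share is 30% × €1,635 = €490.50. Adding that to €1,502.40 gives €1,992.90, past the €1,600 cap; traveler pays only €1,600 − €1,502.40 = €97.60. Insurer: €1,635 − €97.60 = €1,537.40.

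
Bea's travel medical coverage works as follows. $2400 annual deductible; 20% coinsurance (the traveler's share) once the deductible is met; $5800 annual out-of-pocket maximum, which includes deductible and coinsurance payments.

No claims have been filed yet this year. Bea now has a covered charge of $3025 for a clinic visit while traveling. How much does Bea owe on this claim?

The full $2400 deductible is still open; $2400 of this bill applies to it.
That leaves $3025 − $2400 = $625 for coinsurance.
Traveler's 20% share of $625 is $125.
Traveler responsibility before any cap: $2400 + $125 = $2525.
Year-to-date out-of-pocket becomes $0 + $2525 = $2525, still under the $5800 maximum, so no cap applies.

$2525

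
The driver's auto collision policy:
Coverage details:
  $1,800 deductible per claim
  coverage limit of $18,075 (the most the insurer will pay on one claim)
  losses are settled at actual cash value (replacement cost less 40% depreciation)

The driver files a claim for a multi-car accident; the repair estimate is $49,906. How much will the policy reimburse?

Depreciate 40%: the covered value is $49,906 × 0.6 = $29,943.60.
Less the $1,800 deductible: $29,943.60 − $1,800 = $28,143.60.
$28,143.60 exceeds the $18,075 limit, so the insurer pays the limit: $18,075.

$18,075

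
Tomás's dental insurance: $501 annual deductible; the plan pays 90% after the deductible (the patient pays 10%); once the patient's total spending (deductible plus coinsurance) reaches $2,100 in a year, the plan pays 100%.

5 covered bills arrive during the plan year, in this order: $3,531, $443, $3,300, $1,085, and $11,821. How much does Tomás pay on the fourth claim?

Claim 1 ($3,531): deductible takes $501, $3,030 remains; 10% of $3,030 = $303. Cost to patient: $804. OOP to date $804.
Claim 2 ($443): 10% coinsurance on $443 = $44.30. Patient owes $44.30 (running OOP $848.30).
Claim 3 ($3,300): 10% coinsurance on $3,300 = $330. Cost to patient: $330. OOP to date $1,178.30.
Claim 4 ($1,085): 10% coinsurance on $1,085 = $108.50. Patient owes $108.50 (running OOP $1,286.80).

$108.50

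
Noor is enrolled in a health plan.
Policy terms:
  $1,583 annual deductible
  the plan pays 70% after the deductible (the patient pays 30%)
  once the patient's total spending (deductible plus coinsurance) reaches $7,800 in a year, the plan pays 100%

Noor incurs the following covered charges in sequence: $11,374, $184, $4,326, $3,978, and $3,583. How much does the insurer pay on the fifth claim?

$2,849.70

Claim 1 — $11,374: deductible takes $1,583, $9,791 remains; 30% of $9,791 = $2,937.30. Cost to patient: $4,520.30. OOP to date $4,520.30. Plan pays $11,374 − $4,520.30 = $6,853.70.
Claim 2 — $184: deductible already satisfied, so patient's share is 30% × $184 = $55.20. Cost to patient: $55.20. OOP to date $4,575.50. Plan pays $184 − $55.20 = $128.80.
Claim 3 — $4,326: 30% coinsurance on $4,326 = $1,297.80. Cost to patient: $1,297.80. OOP to date $5,873.30. Insurer: $4,326 − $1,297.80 = $3,028.20.
Claim 4 — $3,978: deductible already satisfied, so patient's share is 30% × $3,978 = $1,193.40. Cost to patient: $1,193.40. OOP to date $7,066.70. Plan pays $3,978 − $1,193.40 = $2,784.60.
Claim 5 — $3,583: 30% coinsurance on $3,583 = $1,074.90. That would push OOP to $8,141.60, over the $7,800 cap, so patient pays $7,800 − $7,066.70 = $733.30. Plan pays $3,583 − $733.30 = $2,849.70.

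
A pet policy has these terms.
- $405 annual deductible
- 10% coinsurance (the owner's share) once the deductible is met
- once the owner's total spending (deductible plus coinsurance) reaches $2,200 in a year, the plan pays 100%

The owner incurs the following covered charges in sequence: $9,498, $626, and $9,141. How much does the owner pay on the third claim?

Claim 1 — $9,498: $405 to deductible, leaving $9,093; 10% of $9,093 = $909.30. Owner pays $1,314.30; OOP now $1,314.30.
Claim 2 — $626: 10% coinsurance on $626 = $62.60. Cost to owner: $62.60. OOP to date $1,376.90.
Claim 3 — $9,141: deductible already satisfied, so owner's share is 10% × $9,141 = $914.10. OOP would hit $2,291 > $2,200, so the cap limits the owner to $2,200 − $1,376.90 = $823.10.

$823.10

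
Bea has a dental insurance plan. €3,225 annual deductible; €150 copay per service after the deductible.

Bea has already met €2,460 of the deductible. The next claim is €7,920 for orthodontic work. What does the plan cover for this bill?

€2,460 of the €3,225 deductible is already met, leaving €765.
That leaves €7,920 − €765 = €7,155 for the copay.
Copay on this service: €150.
That puts the patient's cost at €765 + €150 = €915.
Insurer pays the balance: €7,920 − €915 = €7,005.

€7,005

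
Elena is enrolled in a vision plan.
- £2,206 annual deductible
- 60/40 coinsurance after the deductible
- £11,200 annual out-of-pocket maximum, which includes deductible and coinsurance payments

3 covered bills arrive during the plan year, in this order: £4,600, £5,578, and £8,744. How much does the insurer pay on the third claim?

Claim 1 (£4,600): £2,206 to deductible, leaving £2,394; member's 40% is £957.60. Cost to member: £3,163.60. OOP to date £3,163.60. Insurer: £4,600 − £3,163.60 = £1,436.40.
Claim 2 (£5,578): deductible already satisfied, so member's share is 40% × £5,578 = £2,231.20. Member owes £2,231.20 (running OOP £5,394.80). Plan pays £5,578 − £2,231.20 = £3,346.80.
Claim 3 (£8,744): deductible already satisfied, so member's share is 40% × £8,744 = £3,497.60. Member pays £3,497.60; OOP now £8,892.40. Insurer: £8,744 − £3,497.60 = £5,246.40.

£5,246.40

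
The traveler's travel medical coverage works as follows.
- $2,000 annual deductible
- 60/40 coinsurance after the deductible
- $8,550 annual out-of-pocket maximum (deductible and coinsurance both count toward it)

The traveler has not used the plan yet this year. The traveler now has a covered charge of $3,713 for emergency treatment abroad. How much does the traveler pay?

$2,685.20

The full $2,000 deductible is still open; $2,000 of this bill applies to it.
After the $2,000 deductible portion, $3,713 − $2,000 = $1,713 is subject to coinsurance.
Coinsurance: $1,713 × 40% = $685.20.
So the traveler owes $2,000 + $685.20 = $2,685.20 before any cap.
Cumulative spending $0 + $2,685.20 = $2,685.20 stays under the $8,550 maximum.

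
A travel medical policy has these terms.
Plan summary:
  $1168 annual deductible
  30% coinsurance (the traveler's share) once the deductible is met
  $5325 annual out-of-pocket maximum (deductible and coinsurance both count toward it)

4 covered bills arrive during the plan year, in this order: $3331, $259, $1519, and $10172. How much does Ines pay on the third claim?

Claim 1 — $3331: $1168 to deductible, leaving $2163; 30% of $2163 = $648.90. Traveler pays $1816.90; OOP now $1816.90.
Claim 2 — $259: deductible already satisfied, so traveler's share is 30% × $259 = $77.70. Cost to traveler: $77.70. OOP to date $1894.60.
Claim 3 — $1519: deductible met; 30% of $1519 = $455.70. Traveler owes $455.70 (running OOP $2350.30).

$455.70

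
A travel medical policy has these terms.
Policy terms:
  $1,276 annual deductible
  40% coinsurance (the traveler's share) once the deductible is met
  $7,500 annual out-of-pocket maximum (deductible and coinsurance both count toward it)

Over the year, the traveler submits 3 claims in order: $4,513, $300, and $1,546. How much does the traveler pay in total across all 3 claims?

$3,309.20

Bill 1, $4,513: $1,276 finishes the deductible; $3,237 goes to coinsurance; traveler's 40% is $1,294.80. Cost to traveler: $2,570.80. OOP to date $2,570.80.
Bill 2, $300: deductible already satisfied, so traveler's share is 40% × $300 = $120. Traveler owes $120 (running OOP $2,690.80).
Bill 3, $1,546: deductible met; 40% of $1,546 = $618.40. Cost to traveler: $618.40. OOP to date $3,309.20.
Summing the traveler's payments: $2,570.80 + $120 + $618.40 = $3,309.20.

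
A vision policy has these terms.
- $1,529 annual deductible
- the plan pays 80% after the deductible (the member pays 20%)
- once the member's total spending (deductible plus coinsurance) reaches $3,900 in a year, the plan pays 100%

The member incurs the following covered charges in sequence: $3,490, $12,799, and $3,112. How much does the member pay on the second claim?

$1,978.80

#1 ($3,490): deductible takes $1,529, $1,961 remains; member's 20% is $392.20. Member pays $1,921.20; OOP now $1,921.20.
#2 ($12,799): 20% coinsurance on $12,799 = $2,559.80. Adding that to $1,921.20 gives $4,481, past the $3,900 cap; member pays only $3,900 − $1,921.20 = $1,978.80.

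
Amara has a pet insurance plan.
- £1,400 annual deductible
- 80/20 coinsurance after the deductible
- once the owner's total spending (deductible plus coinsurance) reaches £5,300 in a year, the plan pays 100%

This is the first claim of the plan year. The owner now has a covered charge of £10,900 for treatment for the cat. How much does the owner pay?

Nothing has been paid toward the £1,400 deductible, so the first £1,400 of this charge is applied there.
After the £1,400 deductible portion, £10,900 − £1,400 = £9,500 is subject to coinsurance.
Coinsurance: £9,500 × 20% = £1,900.
Owner responsibility before any cap: £1,400 + £1,900 = £3,300.
Total out-of-pocket so far would be £0 + £3,300 = £3,300, below the £5,300 cap — no reduction.

£3,300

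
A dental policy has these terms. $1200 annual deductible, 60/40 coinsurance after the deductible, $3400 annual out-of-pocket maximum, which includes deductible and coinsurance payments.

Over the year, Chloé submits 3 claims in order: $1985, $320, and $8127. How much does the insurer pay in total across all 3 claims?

Bill 1, $1985: $1200 to deductible, leaving $785; coinsurance $785 × 40% = $314. Cost to patient: $1514. OOP to date $1514. Insurer: $1985 − $1514 = $471.
Bill 2, $320: deductible met; 40% of $320 = $128. Patient owes $128 (running OOP $1642). Insurer: $320 − $128 = $192.
Bill 3, $8127: 40% coinsurance on $8127 = $3250.80. That would push OOP to $4892.80, over the $3400 cap, so patient pays $3400 − $1642 = $1758. Insurer: $8127 − $1758 = $6369.
Insurer total: $471 + $192 + $6369 = $7032.

$7032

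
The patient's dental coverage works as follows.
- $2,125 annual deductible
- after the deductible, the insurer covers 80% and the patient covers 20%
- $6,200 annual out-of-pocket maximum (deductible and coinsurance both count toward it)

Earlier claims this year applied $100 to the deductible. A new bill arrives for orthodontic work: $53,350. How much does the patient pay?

$6,100

$100 of the $2,125 deductible is already met, leaving $2,025.
The remaining $51,325 (= $53,350 − $2,025) moves to coinsurance.
Coinsurance: $51,325 × 20% = $10,265.
That puts the patient's cost at $2,025 + $10,265 = $12,290 before any cap.
Year-to-date out-of-pocket would reach $100 + $12,290 = $12,390, above the $6,200 maximum, so the patient pays only $6,200 − $100 = $6,100.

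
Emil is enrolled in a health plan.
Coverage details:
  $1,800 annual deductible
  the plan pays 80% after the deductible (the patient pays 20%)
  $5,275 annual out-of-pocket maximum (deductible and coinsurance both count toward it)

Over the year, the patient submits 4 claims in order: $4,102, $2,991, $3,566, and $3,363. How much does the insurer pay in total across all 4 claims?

$9,777.60

Bill 1, $4,102: deductible takes $1,800, $2,302 remains; 20% of $2,302 = $460.40. Cost to patient: $2,260.40. OOP to date $2,260.40. Plan pays $4,102 − $2,260.40 = $1,841.60.
Bill 2, $2,991: deductible met; 20% of $2,991 = $598.20. Cost to patient: $598.20. OOP to date $2,858.60. Insurer: $2,991 − $598.20 = $2,392.80.
Bill 3, $3,566: deductible met; 20% of $3,566 = $713.20. Patient pays $713.20; OOP now $3,571.80. Plan pays $3,566 − $713.20 = $2,852.80.
Bill 4, $3,363: deductible met; 20% of $3,363 = $672.60. Patient owes $672.60 (running OOP $4,244.40). Insurer: $3,363 − $672.60 = $2,690.40.
Insurer total: $1,841.60 + $2,392.80 + $2,852.80 + $2,690.40 = $9,777.60.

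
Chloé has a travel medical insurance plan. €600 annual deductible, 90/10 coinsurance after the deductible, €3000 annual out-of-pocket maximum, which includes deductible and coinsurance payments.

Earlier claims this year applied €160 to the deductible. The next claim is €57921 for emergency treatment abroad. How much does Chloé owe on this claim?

€2840

Remaining deductible: €600 − €160 = €440.
After the €440 deductible portion, €57921 − €440 = €57481 is subject to coinsurance.
10% of €57481 = €5748.10 falls to the traveler.
That puts the traveler's cost at €440 + €5748.10 = €6188.10 before any cap.
That would bring total out-of-pocket to €6348.10, past the €3000 cap. The traveler is capped at €3000 − €160 = €2840 on this claim.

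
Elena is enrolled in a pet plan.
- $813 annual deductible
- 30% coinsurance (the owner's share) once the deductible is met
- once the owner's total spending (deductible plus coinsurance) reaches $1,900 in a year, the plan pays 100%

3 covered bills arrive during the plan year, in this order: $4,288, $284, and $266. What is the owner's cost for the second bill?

Claim 1 — $4,288: $813 finishes the deductible; $3,475 goes to coinsurance; coinsurance $3,475 × 30% = $1,042.50. Owner owes $1,855.50 (running OOP $1,855.50).
Claim 2 — $284: 30% coinsurance on $284 = $85.20. That would push OOP to $1,940.70, over the $1,900 cap, so owner pays $1,900 − $1,855.50 = $44.50.

$44.50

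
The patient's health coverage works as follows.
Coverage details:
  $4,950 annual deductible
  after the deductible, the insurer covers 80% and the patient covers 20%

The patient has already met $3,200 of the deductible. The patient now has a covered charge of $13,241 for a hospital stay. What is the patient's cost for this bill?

$4,048.20

Deductible still to meet: $4,950 − $3,200 = $1,750.
After the $1,750 deductible portion, $13,241 − $1,750 = $11,491 is subject to coinsurance.
20% of $11,491 = $2,298.20 falls to the patient.
Patient responsibility: $1,750 + $2,298.20 = $4,048.20.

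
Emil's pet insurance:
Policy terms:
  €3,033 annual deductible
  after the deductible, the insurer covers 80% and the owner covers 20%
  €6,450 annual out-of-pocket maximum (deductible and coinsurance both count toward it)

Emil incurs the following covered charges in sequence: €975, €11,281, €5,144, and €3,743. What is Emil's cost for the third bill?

€1,028.80

Claim 1 — €975: entire amount goes to the deductible. Owner owes €975 (running OOP €975).
Claim 2 — €11,281: €2,058 finishes the deductible; €9,223 goes to coinsurance; coinsurance €9,223 × 20% = €1,844.60. Cost to owner: €3,902.60. OOP to date €4,877.60.
Claim 3 — €5,144: deductible met; 20% of €5,144 = €1,028.80. Owner pays €1,028.80; OOP now €5,906.40.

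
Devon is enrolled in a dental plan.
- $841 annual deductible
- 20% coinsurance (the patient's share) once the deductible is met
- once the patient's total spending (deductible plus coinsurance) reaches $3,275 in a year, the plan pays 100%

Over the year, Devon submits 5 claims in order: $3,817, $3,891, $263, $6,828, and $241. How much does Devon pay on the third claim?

$52.60

Claim 1 ($3,817): $841 finishes the deductible; $2,976 goes to coinsurance; coinsurance $2,976 × 20% = $595.20. Patient pays $1,436.20; OOP now $1,436.20.
Claim 2 ($3,891): 20% coinsurance on $3,891 = $778.20. Cost to patient: $778.20. OOP to date $2,214.40.
Claim 3 ($263): deductible met; 20% of $263 = $52.60. Cost to patient: $52.60. OOP to date $2,267.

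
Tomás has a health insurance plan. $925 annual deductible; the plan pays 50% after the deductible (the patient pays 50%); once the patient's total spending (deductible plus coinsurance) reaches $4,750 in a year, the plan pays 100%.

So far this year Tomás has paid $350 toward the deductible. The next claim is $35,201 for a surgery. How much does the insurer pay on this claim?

Remaining deductible: $925 − $350 = $575.
The remaining $34,626 (= $35,201 − $575) moves to coinsurance.
Patient's 50% share of $34,626 is $17,313.
Patient responsibility before any cap: $575 + $17,313 = $17,888.
Adding $17,888 to the $350 already spent would give $18,238, which exceeds the $4,750 cap; the patient pays just $4,750 − $350 = $4,400.
The insurer covers the remainder: $35,201 − $4,400 = $30,801.

$30,801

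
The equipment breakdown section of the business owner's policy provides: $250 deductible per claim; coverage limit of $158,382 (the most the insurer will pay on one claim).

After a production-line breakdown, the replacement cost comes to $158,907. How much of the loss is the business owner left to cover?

$525

After the deductible, $158,907 − $250 = $158,657 remains.
Since $158,657 > $158,382, the payout is capped at $158,382.
Out of pocket: $158,907 − $158,382 = $525.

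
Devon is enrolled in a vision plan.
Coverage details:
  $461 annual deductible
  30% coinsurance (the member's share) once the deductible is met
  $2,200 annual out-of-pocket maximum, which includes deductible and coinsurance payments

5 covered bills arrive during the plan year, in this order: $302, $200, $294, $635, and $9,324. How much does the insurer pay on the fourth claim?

$444.50

Claim 1 — $302: all of it applies to the deductible. Cost to member: $302. OOP to date $302. Plan pays $302 − $302 = $0.
Claim 2 — $200: $159 to deductible, leaving $41; member's 30% is $12.30. Member pays $171.30; OOP now $473.30. Insurer: $200 − $171.30 = $28.70.
Claim 3 — $294: deductible already satisfied, so member's share is 30% × $294 = $88.20. Member owes $88.20 (running OOP $561.50). Insurer: $294 − $88.20 = $205.80.
Claim 4 — $635: deductible met; 30% of $635 = $190.50. Member pays $190.50; OOP now $752. Plan pays $635 − $190.50 = $444.50.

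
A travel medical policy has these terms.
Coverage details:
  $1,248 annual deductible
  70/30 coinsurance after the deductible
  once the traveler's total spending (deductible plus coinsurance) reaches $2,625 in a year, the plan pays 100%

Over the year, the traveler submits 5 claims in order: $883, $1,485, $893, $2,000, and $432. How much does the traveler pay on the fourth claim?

$600

Claim 1 — $883: entire amount goes to the deductible. Cost to traveler: $883. OOP to date $883.
Claim 2 — $1,485: deductible takes $365, $1,120 remains; 30% of $1,120 = $336. Traveler owes $701 (running OOP $1,584).
Claim 3 — $893: deductible met; 30% of $893 = $267.90. Traveler pays $267.90; OOP now $1,851.90.
Claim 4 — $2,000: deductible already satisfied, so traveler's share is 30% × $2,000 = $600. Traveler owes $600 (running OOP $2,451.90).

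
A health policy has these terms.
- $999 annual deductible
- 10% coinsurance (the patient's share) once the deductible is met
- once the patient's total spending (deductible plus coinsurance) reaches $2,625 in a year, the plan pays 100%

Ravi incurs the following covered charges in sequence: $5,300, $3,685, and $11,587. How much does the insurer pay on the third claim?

Claim 1 — $5,300: $999 finishes the deductible; $4,301 goes to coinsurance; coinsurance $4,301 × 10% = $430.10. Patient owes $1,429.10 (running OOP $1,429.10). Plan pays $5,300 − $1,429.10 = $3,870.90.
Claim 2 — $3,685: deductible already satisfied, so patient's share is 10% × $3,685 = $368.50. Patient owes $368.50 (running OOP $1,797.60). Plan pays $3,685 − $368.50 = $3,316.50.
Claim 3 — $11,587: 10% coinsurance on $11,587 = $1,158.70. That would push OOP to $2,956.30, over the $2,625 cap, so patient pays $2,625 − $1,797.60 = $827.40. Plan pays $11,587 − $827.40 = $10,759.60.

$10,759.60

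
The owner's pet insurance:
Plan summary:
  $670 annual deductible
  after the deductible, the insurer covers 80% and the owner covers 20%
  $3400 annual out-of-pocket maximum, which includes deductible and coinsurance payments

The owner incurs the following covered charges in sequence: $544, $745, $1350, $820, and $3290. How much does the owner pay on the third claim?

Bill 1, $544: fully absorbed by the deductible. Owner owes $544 (running OOP $544).
Bill 2, $745: $126 finishes the deductible; $619 goes to coinsurance; coinsurance $619 × 20% = $123.80. Cost to owner: $249.80. OOP to date $793.80.
Bill 3, $1350: deductible already satisfied, so owner's share is 20% × $1350 = $270. Cost to owner: $270. OOP to date $1063.80.

$270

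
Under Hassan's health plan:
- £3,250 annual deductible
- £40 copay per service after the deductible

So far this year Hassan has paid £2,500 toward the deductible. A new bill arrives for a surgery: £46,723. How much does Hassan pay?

Deductible still to meet: £3,250 − £2,500 = £750.
The remaining £45,973 (= £46,723 − £750) moves to the copay.
Copay on this service: £40.
That puts the patient's cost at £750 + £40 = £790.

£790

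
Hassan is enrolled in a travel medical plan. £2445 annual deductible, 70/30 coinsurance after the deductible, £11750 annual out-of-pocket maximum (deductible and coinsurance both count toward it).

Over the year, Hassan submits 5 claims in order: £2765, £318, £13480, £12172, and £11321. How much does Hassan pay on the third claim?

Bill 1, £2765: £2445 finishes the deductible; £320 goes to coinsurance; traveler's 30% is £96. Cost to traveler: £2541. OOP to date £2541.
Bill 2, £318: deductible already satisfied, so traveler's share is 30% × £318 = £95.40. Traveler pays £95.40; OOP now £2636.40.
Bill 3, £13480: deductible already satisfied, so traveler's share is 30% × £13480 = £4044. Cost to traveler: £4044. OOP to date £6680.40.

£4044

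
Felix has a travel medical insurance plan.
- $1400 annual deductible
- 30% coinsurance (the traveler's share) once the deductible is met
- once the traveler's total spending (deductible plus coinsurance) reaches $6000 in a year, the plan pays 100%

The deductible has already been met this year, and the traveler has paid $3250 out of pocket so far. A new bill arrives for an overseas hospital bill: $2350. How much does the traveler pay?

With the deductible met, the entire $2350 is subject to coinsurance.
Coinsurance: $2350 × 30% = $705.
Cumulative spending $3250 + $705 = $3955 stays under the $6000 maximum.

$705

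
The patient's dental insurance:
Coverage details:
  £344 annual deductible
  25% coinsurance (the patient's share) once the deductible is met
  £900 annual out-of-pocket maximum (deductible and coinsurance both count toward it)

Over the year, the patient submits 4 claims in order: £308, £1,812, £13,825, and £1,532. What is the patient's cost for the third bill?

#1 (£308): all of it applies to the deductible. Cost to patient: £308. OOP to date £308.
#2 (£1,812): £36 finishes the deductible; £1,776 goes to coinsurance; coinsurance £1,776 × 25% = £444. Patient pays £480; OOP now £788.
#3 (£13,825): 25% coinsurance on £13,825 = £3,456.25. That would push OOP to £4,244.25, over the £900 cap, so patient pays £900 − £788 = £112.

£112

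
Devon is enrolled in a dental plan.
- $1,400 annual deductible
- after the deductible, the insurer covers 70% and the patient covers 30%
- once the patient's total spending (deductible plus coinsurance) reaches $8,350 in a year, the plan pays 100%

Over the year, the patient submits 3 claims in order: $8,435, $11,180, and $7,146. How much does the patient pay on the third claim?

$1,485.50

#1 ($8,435): $1,400 finishes the deductible; $7,035 goes to coinsurance; 30% of $7,035 = $2,110.50. Patient owes $3,510.50 (running OOP $3,510.50).
#2 ($11,180): deductible met; 30% of $11,180 = $3,354. Cost to patient: $3,354. OOP to date $6,864.50.
#3 ($7,146): deductible met; 30% of $7,146 = $2,143.80. Adding that to $6,864.50 gives $9,008.30, past the $8,350 cap; patient pays only $8,350 − $6,864.50 = $1,485.50.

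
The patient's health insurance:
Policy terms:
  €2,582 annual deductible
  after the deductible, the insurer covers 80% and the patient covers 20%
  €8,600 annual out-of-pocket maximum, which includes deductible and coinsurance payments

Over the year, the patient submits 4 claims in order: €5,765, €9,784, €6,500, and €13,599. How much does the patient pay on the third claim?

€1,300

Claim 1 (€5,765): €2,582 finishes the deductible; €3,183 goes to coinsurance; patient's 20% is €636.60. Patient owes €3,218.60 (running OOP €3,218.60).
Claim 2 (€9,784): deductible already satisfied, so patient's share is 20% × €9,784 = €1,956.80. Patient owes €1,956.80 (running OOP €5,175.40).
Claim 3 (€6,500): deductible met; 20% of €6,500 = €1,300. Patient pays €1,300; OOP now €6,475.40.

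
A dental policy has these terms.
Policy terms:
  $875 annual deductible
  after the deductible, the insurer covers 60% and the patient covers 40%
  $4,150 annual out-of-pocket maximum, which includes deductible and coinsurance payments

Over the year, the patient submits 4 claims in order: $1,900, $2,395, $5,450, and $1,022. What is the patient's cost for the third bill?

Bill 1, $1,900: deductible takes $875, $1,025 remains; 40% of $1,025 = $410. Patient owes $1,285 (running OOP $1,285).
Bill 2, $2,395: deductible met; 40% of $2,395 = $958. Patient owes $958 (running OOP $2,243).
Bill 3, $5,450: deductible already satisfied, so patient's share is 40% × $5,450 = $2,180. OOP would hit $4,423 > $4,150, so the cap limits the patient to $4,150 − $2,243 = $1,907.

$1,907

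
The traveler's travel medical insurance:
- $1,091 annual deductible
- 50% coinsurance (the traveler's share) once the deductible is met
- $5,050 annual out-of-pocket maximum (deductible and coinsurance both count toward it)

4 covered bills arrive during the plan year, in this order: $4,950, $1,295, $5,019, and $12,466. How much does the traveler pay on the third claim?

Bill 1, $4,950: deductible takes $1,091, $3,859 remains; traveler's 50% is $1,929.50. Traveler pays $3,020.50; OOP now $3,020.50.
Bill 2, $1,295: deductible already satisfied, so traveler's share is 50% × $1,295 = $647.50. Cost to traveler: $647.50. OOP to date $3,668.
Bill 3, $5,019: 50% coinsurance on $5,019 = $2,509.50. OOP would hit $6,177.50 > $5,050, so the cap limits the traveler to $5,050 − $3,668 = $1,382.

$1,382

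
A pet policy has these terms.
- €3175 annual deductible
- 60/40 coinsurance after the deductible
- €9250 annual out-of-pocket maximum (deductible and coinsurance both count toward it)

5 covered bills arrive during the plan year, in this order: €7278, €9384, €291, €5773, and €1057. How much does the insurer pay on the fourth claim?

#1 (€7278): deductible takes €3175, €4103 remains; coinsurance €4103 × 40% = €1641.20. Cost to owner: €4816.20. OOP to date €4816.20. Plan pays €7278 − €4816.20 = €2461.80.
#2 (€9384): deductible already satisfied, so owner's share is 40% × €9384 = €3753.60. Cost to owner: €3753.60. OOP to date €8569.80. Insurer: €9384 − €3753.60 = €5630.40.
#3 (€291): 40% coinsurance on €291 = €116.40. Owner pays €116.40; OOP now €8686.20. Plan pays €291 − €116.40 = €174.60.
#4 (€5773): deductible met; 40% of €5773 = €2309.20. Adding that to €8686.20 gives €10995.40, past the €9250 cap; owner pays only €9250 − €8686.20 = €563.80. Plan pays €5773 − €563.80 = €5209.20.

€5209.20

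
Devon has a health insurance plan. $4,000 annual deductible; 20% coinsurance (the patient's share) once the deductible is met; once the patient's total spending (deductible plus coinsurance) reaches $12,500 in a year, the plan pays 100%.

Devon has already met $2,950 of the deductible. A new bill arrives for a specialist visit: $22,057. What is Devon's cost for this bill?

Remaining deductible: $4,000 − $2,950 = $1,050.
That leaves $22,057 − $1,050 = $21,007 for coinsurance.
Coinsurance: $21,007 × 20% = $4,201.40.
That puts the patient's cost at $1,050 + $4,201.40 = $5,251.40 before any cap.
Total out-of-pocket so far would be $2,950 + $5,251.40 = $8,201.40, below the $12,500 cap — no reduction.

$5,251.40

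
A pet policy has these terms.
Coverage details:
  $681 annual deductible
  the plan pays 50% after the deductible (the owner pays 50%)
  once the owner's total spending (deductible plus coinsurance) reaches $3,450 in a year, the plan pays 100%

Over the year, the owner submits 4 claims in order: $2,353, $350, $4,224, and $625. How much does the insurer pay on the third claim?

$2,466

Claim 1 ($2,353): $681 to deductible, leaving $1,672; coinsurance $1,672 × 50% = $836. Cost to owner: $1,517. OOP to date $1,517. Plan pays $2,353 − $1,517 = $836.
Claim 2 ($350): deductible already satisfied, so owner's share is 50% × $350 = $175. Owner owes $175 (running OOP $1,692). Plan pays $350 − $175 = $175.
Claim 3 ($4,224): deductible already satisfied, so owner's share is 50% × $4,224 = $2,112. OOP would hit $3,804 > $3,450, so the cap limits the owner to $3,450 − $1,692 = $1,758. Insurer: $4,224 − $1,758 = $2,466.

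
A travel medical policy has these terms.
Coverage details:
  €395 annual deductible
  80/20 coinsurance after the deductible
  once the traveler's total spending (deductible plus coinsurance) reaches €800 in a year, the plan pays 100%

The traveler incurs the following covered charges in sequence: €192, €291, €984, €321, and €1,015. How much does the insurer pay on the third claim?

Bill 1, €192: all of it applies to the deductible. Traveler pays €192; OOP now €192. Plan pays €192 − €192 = €0.
Bill 2, €291: €203 to deductible, leaving €88; traveler's 20% is €17.60. Traveler owes €220.60 (running OOP €412.60). Insurer: €291 − €220.60 = €70.40.
Bill 3, €984: 20% coinsurance on €984 = €196.80. Traveler pays €196.80; OOP now €609.40. Plan pays €984 − €196.80 = €787.20.

€787.20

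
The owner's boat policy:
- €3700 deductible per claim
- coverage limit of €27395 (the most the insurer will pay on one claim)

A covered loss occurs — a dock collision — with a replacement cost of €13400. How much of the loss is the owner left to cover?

€3700

Less the €3700 deductible: €13400 − €3700 = €9700.
€9700 is within the €27395 limit, so the insurer pays €9700.
Out of pocket: €13400 − €9700 = €3700.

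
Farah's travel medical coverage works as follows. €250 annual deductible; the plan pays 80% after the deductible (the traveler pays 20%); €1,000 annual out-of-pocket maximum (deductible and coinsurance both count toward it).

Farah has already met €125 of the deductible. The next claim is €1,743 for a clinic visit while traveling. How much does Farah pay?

Remaining deductible: €250 − €125 = €125.
After the €125 deductible portion, €1,743 − €125 = €1,618 is subject to coinsurance.
Traveler's 20% share of €1,618 is €323.60.
Traveler responsibility before any cap: €125 + €323.60 = €448.60.
Year-to-date out-of-pocket becomes €125 + €448.60 = €573.60, still under the €1,000 maximum, so no cap applies.

€448.60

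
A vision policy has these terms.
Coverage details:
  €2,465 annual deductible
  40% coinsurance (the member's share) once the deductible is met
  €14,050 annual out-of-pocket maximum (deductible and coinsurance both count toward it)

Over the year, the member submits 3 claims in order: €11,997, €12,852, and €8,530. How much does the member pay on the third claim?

Claim 1 (€11,997): €2,465 finishes the deductible; €9,532 goes to coinsurance; member's 40% is €3,812.80. Member pays €6,277.80; OOP now €6,277.80.
Claim 2 (€12,852): 40% coinsurance on €12,852 = €5,140.80. Cost to member: €5,140.80. OOP to date €11,418.60.
Claim 3 (€8,530): 40% coinsurance on €8,530 = €3,412. Adding that to €11,418.60 gives €14,830.60, past the €14,050 cap; member pays only €14,050 − €11,418.60 = €2,631.40.

€2,631.40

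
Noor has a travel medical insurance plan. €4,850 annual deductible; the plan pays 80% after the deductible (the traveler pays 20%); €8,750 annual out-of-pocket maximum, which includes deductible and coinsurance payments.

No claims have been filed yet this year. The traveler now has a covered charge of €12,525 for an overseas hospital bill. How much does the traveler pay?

€6,385

Deductible not yet touched, so the first €4,850 of the bill goes to the deductible.
After the €4,850 deductible portion, €12,525 − €4,850 = €7,675 is subject to coinsurance.
20% of €7,675 = €1,535 falls to the traveler.
So the traveler owes €4,850 + €1,535 = €6,385 before any cap.
Year-to-date out-of-pocket becomes €0 + €6,385 = €6,385, still under the €8,750 maximum, so no cap applies.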